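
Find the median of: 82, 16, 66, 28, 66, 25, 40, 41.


Sorted: 16, 25, 28, 40, 41, 66, 66, 82
n = 8 (even)
Middle values: 40 and 41
Median = (40+41)/2 = 40.5000

Median = 40.5000


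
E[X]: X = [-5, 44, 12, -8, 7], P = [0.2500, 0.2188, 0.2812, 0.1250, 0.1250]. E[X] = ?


E[X] = -5*0.2500 + 44*0.2188 + 12*0.2812 - 8*0.1250 + 7*0.1250
= -1.2500 + 9.6272 + 3.3744 - 1.0000 + 0.8750
= 11.6266

E[X] = 11.6266


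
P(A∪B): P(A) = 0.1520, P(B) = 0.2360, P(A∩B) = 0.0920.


P(A∪B) = 0.1520 + 0.2360 - 0.0920
= 0.3880 - 0.0920
= 0.2960

P(A∪B) = 0.2960


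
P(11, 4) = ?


P(11,4) = 11!/7!
= 39916800/5040
= 7920

P(11,4) = 7920


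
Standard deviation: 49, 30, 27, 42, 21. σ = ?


Mean = 33.8000
Variance = 104.5600
SD = sqrt(104.5600) = 10.2255

SD = 10.2255


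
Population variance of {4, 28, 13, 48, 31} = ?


Mean = 24.8000
Squared deviations: 432.6400, 10.2400, 139.2400, 538.2400, 38.4400
Sum = 1158.8000
Variance = 1158.8000/5 = 231.7600

Variance = 231.7600


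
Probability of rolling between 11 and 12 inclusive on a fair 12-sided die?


Favorable outcomes (11 ≤ roll ≤ 12): 2
Total outcomes = 12
P = 2/12 = 0.1667

P = 0.1667


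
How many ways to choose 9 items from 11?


C(11,9) = 11!/(9! × 2!)
= 39916800/(362880 × 2)
= 55

C(11,9) = 55


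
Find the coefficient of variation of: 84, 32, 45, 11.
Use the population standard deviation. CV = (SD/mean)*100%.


Mean = 43.0000
SD = 26.5989
CV = (26.5989/43.0000)*100 = 61.8578%

CV = 61.8578%


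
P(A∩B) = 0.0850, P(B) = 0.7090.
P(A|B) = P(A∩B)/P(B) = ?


P(A|B) = 0.0850/0.7090 = 0.1199

P(A|B) = 0.1199


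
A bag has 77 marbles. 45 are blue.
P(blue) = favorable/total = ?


P = 45/77 = 0.5844

P = 0.5844


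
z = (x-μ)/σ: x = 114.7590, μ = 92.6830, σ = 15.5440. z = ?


z = (114.7590 - 92.6830)/15.5440
= 22.0760/15.5440
= 1.4202

z = 1.4202


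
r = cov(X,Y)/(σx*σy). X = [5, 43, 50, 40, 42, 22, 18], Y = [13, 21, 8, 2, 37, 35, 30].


Mean X = 31.4286, Mean Y = 20.8571
SD X = 15.267680, SD Y = 12.687773
Cov = -39.510204
r = -39.510204/(15.267680*12.687773) = -0.2040

r = -0.2040


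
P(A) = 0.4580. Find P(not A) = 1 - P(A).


P(not A) = 1 - 0.4580 = 0.5420

P(not A) = 0.5420


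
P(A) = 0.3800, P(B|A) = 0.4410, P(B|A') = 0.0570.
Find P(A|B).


P(B) = P(B|A)*P(A) + P(B|A')*P(A')
= 0.4410*0.3800 + 0.0570*0.6200
= 0.167580 + 0.035340 = 0.202920
P(A|B) = 0.167580/0.202920 = 0.8258

P(A|B) = 0.8258


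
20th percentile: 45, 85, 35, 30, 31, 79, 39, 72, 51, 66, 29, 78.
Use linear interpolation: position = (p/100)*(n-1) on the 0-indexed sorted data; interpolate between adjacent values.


Sorted: 29, 30, 31, 35, 39, 45, 51, 66, 72, 78, 79, 85
n = 12
Index = 20/100 * 11 = 2.2000
Lower = data[2] = 31, Upper = data[3] = 35
P20 = 31 + 0.2000*(4) = 31.8000

P20 = 31.8000


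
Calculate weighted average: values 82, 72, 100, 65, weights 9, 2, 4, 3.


Numerator = 82*9 + 72*2 + 100*4 + 65*3 = 1477
Denominator = 9 + 2 + 4 + 3 = 18
WM = 1477/18 = 82.0556

WM = 82.0556


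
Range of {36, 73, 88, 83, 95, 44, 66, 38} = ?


Max = 95, Min = 36
Range = 95 - 36 = 59

Range = 59


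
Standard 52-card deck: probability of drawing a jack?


4 jacks in 52 cards
P = 4/52 = 0.0769

P = 0.0769


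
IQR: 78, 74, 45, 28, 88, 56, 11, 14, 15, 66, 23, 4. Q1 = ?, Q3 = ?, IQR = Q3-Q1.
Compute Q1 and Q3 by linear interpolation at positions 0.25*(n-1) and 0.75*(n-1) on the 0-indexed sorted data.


Sorted: 4, 11, 14, 15, 23, 28, 45, 56, 66, 74, 78, 88
Q1 (25th %ile) = 14.7500
Q3 (75th %ile) = 68.0000
IQR = 68.0000 - 14.7500 = 53.2500

IQR = 53.2500


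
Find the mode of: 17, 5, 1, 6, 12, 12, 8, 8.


Frequencies: 1:1, 5:1, 6:1, 8:2, 12:2, 17:1
Max frequency = 2
Mode = 8, 12

Mode = 8, 12


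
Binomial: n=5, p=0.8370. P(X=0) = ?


C(5,0) = 1
p^0 = 1.000000
(1-p)^5 = 0.000115
P = 1 * 1.000000 * 0.000115 = 0.0001

P(X=0) = 0.0001


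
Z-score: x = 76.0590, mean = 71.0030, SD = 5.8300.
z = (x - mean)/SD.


z = (76.0590 - 71.0030)/5.8300
= 5.0560/5.8300
= 0.8672

z = 0.8672


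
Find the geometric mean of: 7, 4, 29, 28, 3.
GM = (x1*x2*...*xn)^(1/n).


Product = 7 × 4 × 29 × 28 × 3 = 68208
GM = 68208^(1/5) = 9.2633

GM = 9.2633


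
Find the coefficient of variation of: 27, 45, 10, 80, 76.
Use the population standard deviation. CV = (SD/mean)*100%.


Mean = 47.6000
SD = 27.2074
CV = (27.2074/47.6000)*100 = 57.1583%

CV = 57.1583%


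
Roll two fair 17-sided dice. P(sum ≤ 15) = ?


Total outcomes = 17×17 = 289
Favorable (sum ≤ 15): 105
P = 105/289 = 0.3633

P = 0.3633


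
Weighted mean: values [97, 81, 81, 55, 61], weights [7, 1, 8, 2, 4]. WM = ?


Numerator = 97*7 + 81*1 + 81*8 + 55*2 + 61*4 = 1762
Denominator = 7 + 1 + 8 + 2 + 4 = 22
WM = 1762/22 = 80.0909

WM = 80.0909


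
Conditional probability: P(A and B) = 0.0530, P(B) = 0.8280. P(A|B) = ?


P(A|B) = 0.0530/0.8280 = 0.0640

P(A|B) = 0.0640


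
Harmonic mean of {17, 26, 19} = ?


Sum of reciprocals = 1/17 + 1/26 + 1/19 = 0.149917
HM = 3/0.149917 = 20.0111

HM = 20.0111


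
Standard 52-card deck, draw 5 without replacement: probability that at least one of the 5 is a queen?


P(at least one) = 1 - P(none)
P(none) = (48/52) × (47/51) × (46/50) × (45/49) × (44/48) = 0.658842
P(at least one) = 1 - 0.658842 = 0.3412

P = 0.3412


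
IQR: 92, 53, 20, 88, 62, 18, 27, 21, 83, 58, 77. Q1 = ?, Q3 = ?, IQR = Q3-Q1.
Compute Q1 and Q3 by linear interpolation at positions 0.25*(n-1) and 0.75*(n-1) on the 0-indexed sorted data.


Sorted: 18, 20, 21, 27, 53, 58, 62, 77, 83, 88, 92
Q1 (25th %ile) = 24.0000
Q3 (75th %ile) = 80.0000
IQR = 80.0000 - 24.0000 = 56.0000

IQR = 56.0000


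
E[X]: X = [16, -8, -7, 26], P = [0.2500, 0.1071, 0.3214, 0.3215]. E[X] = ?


E[X] = 16*0.2500 - 8*0.1071 - 7*0.3214 + 26*0.3215
= 4.0000 - 0.8568 - 2.2498 + 8.3590
= 9.2524

E[X] = 9.2524


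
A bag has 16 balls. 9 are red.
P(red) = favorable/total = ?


P = 9/16 = 0.5625

P = 0.5625


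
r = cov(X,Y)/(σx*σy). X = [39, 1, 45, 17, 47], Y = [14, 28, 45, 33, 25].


Mean X = 29.8000, Mean Y = 29.0000
SD X = 17.915357, SD Y = 10.139033
Cov = 2.800000
r = 2.800000/(17.915357*10.139033) = 0.0154

r = 0.0154


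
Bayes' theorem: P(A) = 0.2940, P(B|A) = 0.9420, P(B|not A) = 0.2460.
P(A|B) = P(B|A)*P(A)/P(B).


P(B) = P(B|A)*P(A) + P(B|A')*P(A')
= 0.9420*0.2940 + 0.2460*0.7060
= 0.276948 + 0.173676 = 0.450624
P(A|B) = 0.276948/0.450624 = 0.6146

P(A|B) = 0.6146


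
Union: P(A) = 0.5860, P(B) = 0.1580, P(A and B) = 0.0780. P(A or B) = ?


P(A∪B) = 0.5860 + 0.1580 - 0.0780
= 0.7440 - 0.0780
= 0.6660

P(A∪B) = 0.6660


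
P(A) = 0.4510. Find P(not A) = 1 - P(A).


P(not A) = 1 - 0.4510 = 0.5490

P(not A) = 0.5490


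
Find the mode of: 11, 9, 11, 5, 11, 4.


Frequencies: 4:1, 5:1, 9:1, 11:3
Max frequency = 3
Mode = 11

Mode = 11


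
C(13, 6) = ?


C(13,6) = 13!/(6! × 7!)
= 6227020800/(720 × 5040)
= 1716

C(13,6) = 1716


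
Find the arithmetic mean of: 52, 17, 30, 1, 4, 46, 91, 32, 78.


Sum = 52 + 17 + 30 + 1 + 4 + 46 + 91 + 32 + 78 = 351
n = 9
Mean = 351/9 = 39.0000

Mean = 39.0000


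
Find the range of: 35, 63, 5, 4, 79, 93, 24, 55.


Max = 93, Min = 4
Range = 93 - 4 = 89

Range = 89


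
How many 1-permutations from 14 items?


P(14,1) = 14!/13!
= 87178291200/6227020800
= 14

P(14,1) = 14


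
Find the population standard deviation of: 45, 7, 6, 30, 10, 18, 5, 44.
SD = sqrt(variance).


Mean = 20.6250
Variance = 248.9844
SD = sqrt(248.9844) = 15.7792

SD = 15.7792


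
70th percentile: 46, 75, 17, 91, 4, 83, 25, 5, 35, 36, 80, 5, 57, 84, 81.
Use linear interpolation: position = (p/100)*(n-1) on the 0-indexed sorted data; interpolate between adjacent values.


Sorted: 4, 5, 5, 17, 25, 35, 36, 46, 57, 75, 80, 81, 83, 84, 91
n = 15
Index = 70/100 * 14 = 9.8000
Lower = data[9] = 75, Upper = data[10] = 80
P70 = 75 + 0.8000*(5) = 79.0000

P70 = 79.0000


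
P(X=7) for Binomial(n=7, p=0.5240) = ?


C(7,7) = 1
p^7 = 0.010847
(1-p)^0 = 1.000000
P = 1 * 0.010847 * 1.000000 = 0.0108

P(X=7) = 0.0108


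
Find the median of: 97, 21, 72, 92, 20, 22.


Sorted: 20, 21, 22, 72, 92, 97
n = 6 (even)
Middle values: 22 and 72
Median = (22+72)/2 = 47.0000

Median = 47.0000


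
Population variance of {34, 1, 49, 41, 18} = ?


Mean = 28.6000
Squared deviations: 29.1600, 761.7600, 416.1600, 153.7600, 112.3600
Sum = 1473.2000
Variance = 1473.2000/5 = 294.6400

Variance = 294.6400


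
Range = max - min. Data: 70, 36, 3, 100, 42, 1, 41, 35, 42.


Max = 100, Min = 1
Range = 100 - 1 = 99

Range = 99


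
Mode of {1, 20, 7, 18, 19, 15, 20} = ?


Frequencies: 1:1, 7:1, 15:1, 18:1, 19:1, 20:2
Max frequency = 2
Mode = 20

Mode = 20


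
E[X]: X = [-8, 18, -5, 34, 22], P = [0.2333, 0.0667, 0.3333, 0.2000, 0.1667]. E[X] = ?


E[X] = -8*0.2333 + 18*0.0667 - 5*0.3333 + 34*0.2000 + 22*0.1667
= -1.8664 + 1.2006 - 1.6665 + 6.8000 + 3.6674
= 8.1351

E[X] = 8.1351


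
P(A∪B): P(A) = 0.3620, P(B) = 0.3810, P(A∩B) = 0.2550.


P(A∪B) = 0.3620 + 0.3810 - 0.2550
= 0.7430 - 0.2550
= 0.4880

P(A∪B) = 0.4880


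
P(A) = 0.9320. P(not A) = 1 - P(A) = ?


P(not A) = 1 - 0.9320 = 0.0680

P(not A) = 0.0680


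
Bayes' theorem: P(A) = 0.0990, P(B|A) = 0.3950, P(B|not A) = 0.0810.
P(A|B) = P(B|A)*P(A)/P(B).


P(B) = P(B|A)*P(A) + P(B|A')*P(A')
= 0.3950*0.0990 + 0.0810*0.9010
= 0.039105 + 0.072981 = 0.112086
P(A|B) = 0.039105/0.112086 = 0.3489

P(A|B) = 0.3489


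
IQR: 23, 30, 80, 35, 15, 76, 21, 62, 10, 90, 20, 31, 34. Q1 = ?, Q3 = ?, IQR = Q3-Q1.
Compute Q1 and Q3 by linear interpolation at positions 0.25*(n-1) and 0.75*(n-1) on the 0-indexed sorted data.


Sorted: 10, 15, 20, 21, 23, 30, 31, 34, 35, 62, 76, 80, 90
Q1 (25th %ile) = 21.0000
Q3 (75th %ile) = 62.0000
IQR = 62.0000 - 21.0000 = 41.0000

IQR = 41.0000


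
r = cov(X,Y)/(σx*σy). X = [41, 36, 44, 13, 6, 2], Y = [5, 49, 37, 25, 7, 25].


Mean X = 23.6667, Mean Y = 24.6667
SD X = 17.133463, SD Y = 15.509853
Cov = 85.222222
r = 85.222222/(17.133463*15.509853) = 0.3207

r = 0.3207


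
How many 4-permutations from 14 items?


P(14,4) = 14!/10!
= 87178291200/3628800
= 24024

P(14,4) = 24024


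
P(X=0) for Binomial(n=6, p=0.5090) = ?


C(6,0) = 1
p^0 = 1.000000
(1-p)^6 = 0.014012
P = 1 * 1.000000 * 0.014012 = 0.0140

P(X=0) = 0.0140


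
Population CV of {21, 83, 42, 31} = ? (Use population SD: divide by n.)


Mean = 44.2500
SD = 23.5730
CV = (23.5730/44.2500)*100 = 53.2724%

CV = 53.2724%


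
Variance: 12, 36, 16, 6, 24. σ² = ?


Mean = 18.8000
Squared deviations: 46.2400, 295.8400, 7.8400, 163.8400, 27.0400
Sum = 540.8000
Variance = 540.8000/5 = 108.1600

Variance = 108.1600


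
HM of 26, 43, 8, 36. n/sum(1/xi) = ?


Sum of reciprocals = 1/26 + 1/43 + 1/8 + 1/36 = 0.214495
HM = 4/0.214495 = 18.6484

HM = 18.6484


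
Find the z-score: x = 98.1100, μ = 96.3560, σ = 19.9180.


z = (98.1100 - 96.3560)/19.9180
= 1.7540/19.9180
= 0.0881

z = 0.0881


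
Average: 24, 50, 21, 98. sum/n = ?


Sum = 24 + 50 + 21 + 98 = 193
n = 4
Mean = 193/4 = 48.2500

Mean = 48.2500


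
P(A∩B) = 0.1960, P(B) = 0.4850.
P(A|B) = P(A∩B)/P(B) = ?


P(A|B) = 0.1960/0.4850 = 0.4041

P(A|B) = 0.4041


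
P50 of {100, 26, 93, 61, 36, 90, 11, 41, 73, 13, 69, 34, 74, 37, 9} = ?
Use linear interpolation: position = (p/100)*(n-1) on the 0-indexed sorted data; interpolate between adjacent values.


Sorted: 9, 11, 13, 26, 34, 36, 37, 41, 61, 69, 73, 74, 90, 93, 100
n = 15
Index = 50/100 * 14 = 7.0000
Lower = data[7] = 41, Upper = data[8] = 61
P50 = 41 + 0*(20) = 41.0000

P50 = 41.0000


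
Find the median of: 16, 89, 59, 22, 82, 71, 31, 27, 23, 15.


Sorted: 15, 16, 22, 23, 27, 31, 59, 71, 82, 89
n = 10 (even)
Middle values: 27 and 31
Median = (27+31)/2 = 29.0000

Median = 29.0000


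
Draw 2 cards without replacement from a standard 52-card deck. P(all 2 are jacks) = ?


P(all jacks) = (4/52) × (3/51)
= 0.0045

P = 0.0045


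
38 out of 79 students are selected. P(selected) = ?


P = 38/79 = 0.4810

P = 0.4810


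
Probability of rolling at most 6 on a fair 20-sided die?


Favorable outcomes (roll ≤ 6): 6
Total outcomes = 20
P = 6/20 = 0.3000

P = 0.3000


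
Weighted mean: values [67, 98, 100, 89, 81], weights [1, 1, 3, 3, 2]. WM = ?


Numerator = 67*1 + 98*1 + 100*3 + 89*3 + 81*2 = 894
Denominator = 1 + 1 + 3 + 3 + 2 = 10
WM = 894/10 = 89.4000

WM = 89.4000


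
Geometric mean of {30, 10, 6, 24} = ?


Product = 30 × 10 × 6 × 24 = 43200
GM = 43200^(1/4) = 14.4169

GM = 14.4169


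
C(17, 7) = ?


C(17,7) = 17!/(7! × 10!)
= 355687428096000/(5040 × 3628800)
= 19448

C(17,7) = 19448


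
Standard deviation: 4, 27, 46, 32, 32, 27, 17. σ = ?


Mean = 26.4286
Variance = 148.2449
SD = sqrt(148.2449) = 12.1756

SD = 12.1756


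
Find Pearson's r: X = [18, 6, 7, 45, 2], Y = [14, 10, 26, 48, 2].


Mean X = 15.6000, Mean Y = 20.0000
SD X = 15.628180, SD Y = 16.000000
Cov = 219.600000
r = 219.600000/(15.628180*16.000000) = 0.8782

r = 0.8782


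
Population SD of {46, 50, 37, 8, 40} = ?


Mean = 36.2000
Variance = 219.3600
SD = sqrt(219.3600) = 14.8108

SD = 14.8108


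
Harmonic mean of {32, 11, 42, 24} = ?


Sum of reciprocals = 1/32 + 1/11 + 1/42 + 1/24 = 0.187635
HM = 4/0.187635 = 21.3180

HM = 21.3180


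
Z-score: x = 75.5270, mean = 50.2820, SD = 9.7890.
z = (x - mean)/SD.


z = (75.5270 - 50.2820)/9.7890
= 25.2450/9.7890
= 2.5789

z = 2.5789


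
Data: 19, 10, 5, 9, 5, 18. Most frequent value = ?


Frequencies: 5:2, 9:1, 10:1, 18:1, 19:1
Max frequency = 2
Mode = 5

Mode = 5


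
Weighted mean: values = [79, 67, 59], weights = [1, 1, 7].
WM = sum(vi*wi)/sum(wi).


Numerator = 79*1 + 67*1 + 59*7 = 559
Denominator = 1 + 1 + 7 = 9
WM = 559/9 = 62.1111

WM = 62.1111


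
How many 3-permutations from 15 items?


P(15,3) = 15!/12!
= 1307674368000/479001600
= 2730

P(15,3) = 2730


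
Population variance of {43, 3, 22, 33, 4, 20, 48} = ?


Mean = 24.7143
Squared deviations: 334.3673, 471.5102, 7.3673, 68.6531, 429.0816, 22.2245, 542.2245
Sum = 1875.4286
Variance = 1875.4286/7 = 267.9184

Variance = 267.9184


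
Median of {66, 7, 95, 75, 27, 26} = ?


Sorted: 7, 26, 27, 66, 75, 95
n = 6 (even)
Middle values: 27 and 66
Median = (27+66)/2 = 46.5000

Median = 46.5000


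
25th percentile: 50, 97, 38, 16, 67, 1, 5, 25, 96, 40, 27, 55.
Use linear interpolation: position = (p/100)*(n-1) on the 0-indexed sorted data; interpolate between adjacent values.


Sorted: 1, 5, 16, 25, 27, 38, 40, 50, 55, 67, 96, 97
n = 12
Index = 25/100 * 11 = 2.7500
Lower = data[2] = 16, Upper = data[3] = 25
P25 = 16 + 0.7500*(9) = 22.7500

P25 = 22.7500


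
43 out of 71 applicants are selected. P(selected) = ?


P = 43/71 = 0.6056

P = 0.6056


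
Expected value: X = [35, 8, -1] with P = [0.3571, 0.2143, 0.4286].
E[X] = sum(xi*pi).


E[X] = 35*0.3571 + 8*0.2143 - 1*0.4286
= 12.4985 + 1.7144 - 0.4286
= 13.7843

E[X] = 13.7843


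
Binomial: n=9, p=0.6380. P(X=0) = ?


C(9,0) = 1
p^0 = 1.000000
(1-p)^9 = 0.000107
P = 1 * 1.000000 * 0.000107 = 0.0001

P(X=0) = 0.0001


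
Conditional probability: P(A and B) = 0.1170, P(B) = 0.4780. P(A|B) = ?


P(A|B) = 0.1170/0.4780 = 0.2448

P(A|B) = 0.2448


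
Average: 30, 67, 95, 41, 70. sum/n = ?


Sum = 30 + 67 + 95 + 41 + 70 = 303
n = 5
Mean = 303/5 = 60.6000

Mean = 60.6000


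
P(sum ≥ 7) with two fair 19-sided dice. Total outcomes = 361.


Total outcomes = 19×19 = 361
Favorable (sum ≥ 7): 346
P = 346/361 = 0.9584

P = 0.9584


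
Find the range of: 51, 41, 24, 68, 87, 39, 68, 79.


Max = 87, Min = 24
Range = 87 - 24 = 63

Range = 63


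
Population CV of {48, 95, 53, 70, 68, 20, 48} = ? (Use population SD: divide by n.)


Mean = 57.4286
SD = 21.6456
CV = (21.6456/57.4286)*100 = 37.6913%

CV = 37.6913%


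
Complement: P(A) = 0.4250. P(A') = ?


P(not A) = 1 - 0.4250 = 0.5750

P(not A) = 0.5750


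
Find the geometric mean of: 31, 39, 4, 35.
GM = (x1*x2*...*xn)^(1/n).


Product = 31 × 39 × 4 × 35 = 169260
GM = 169260^(1/4) = 20.2833

GM = 20.2833


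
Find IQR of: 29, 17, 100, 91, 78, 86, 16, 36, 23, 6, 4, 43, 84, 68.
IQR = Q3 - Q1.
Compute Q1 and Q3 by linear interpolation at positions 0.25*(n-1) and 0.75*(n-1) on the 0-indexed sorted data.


Sorted: 4, 6, 16, 17, 23, 29, 36, 43, 68, 78, 84, 86, 91, 100
Q1 (25th %ile) = 18.5000
Q3 (75th %ile) = 82.5000
IQR = 82.5000 - 18.5000 = 64.0000

IQR = 64.0000


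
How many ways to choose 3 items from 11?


C(11,3) = 11!/(3! × 8!)
= 39916800/(6 × 40320)
= 165

C(11,3) = 165


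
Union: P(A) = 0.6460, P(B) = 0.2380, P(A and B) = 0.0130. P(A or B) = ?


P(A∪B) = 0.6460 + 0.2380 - 0.0130
= 0.8840 - 0.0130
= 0.8710

P(A∪B) = 0.8710


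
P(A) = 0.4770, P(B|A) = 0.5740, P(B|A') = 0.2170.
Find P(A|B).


P(B) = P(B|A)*P(A) + P(B|A')*P(A')
= 0.5740*0.4770 + 0.2170*0.5230
= 0.273798 + 0.113491 = 0.387289
P(A|B) = 0.273798/0.387289 = 0.7070

P(A|B) = 0.7070


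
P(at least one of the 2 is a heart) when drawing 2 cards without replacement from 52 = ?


P(at least one) = 1 - P(none)
P(none) = (39/52) × (38/51) = 0.558824
P(at least one) = 1 - 0.558824 = 0.4412

P = 0.4412


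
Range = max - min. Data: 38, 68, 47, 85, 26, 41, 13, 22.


Max = 85, Min = 13
Range = 85 - 13 = 72

Range = 72


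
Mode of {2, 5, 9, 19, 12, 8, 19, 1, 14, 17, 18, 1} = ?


Frequencies: 1:2, 2:1, 5:1, 8:1, 9:1, 12:1, 14:1, 17:1, 18:1, 19:2
Max frequency = 2
Mode = 1, 19

Mode = 1, 19


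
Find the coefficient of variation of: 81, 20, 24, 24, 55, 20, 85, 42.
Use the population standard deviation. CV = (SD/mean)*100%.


Mean = 43.8750
SD = 25.3152
CV = (25.3152/43.8750)*100 = 57.6985%

CV = 57.6985%


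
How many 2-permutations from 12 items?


P(12,2) = 12!/10!
= 479001600/3628800
= 132

P(12,2) = 132


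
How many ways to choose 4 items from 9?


C(9,4) = 9!/(4! × 5!)
= 362880/(24 × 120)
= 126

C(9,4) = 126


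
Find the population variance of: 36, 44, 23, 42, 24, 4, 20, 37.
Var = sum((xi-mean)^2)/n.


Mean = 28.7500
Squared deviations: 52.5625, 232.5625, 33.0625, 175.5625, 22.5625, 612.5625, 76.5625, 68.0625
Sum = 1273.5000
Variance = 1273.5000/8 = 159.1875

Variance = 159.1875


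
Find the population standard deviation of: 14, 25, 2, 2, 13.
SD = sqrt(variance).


Mean = 11.2000
Variance = 74.1600
SD = sqrt(74.1600) = 8.6116

SD = 8.6116


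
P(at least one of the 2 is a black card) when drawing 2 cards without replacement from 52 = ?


P(at least one) = 1 - P(none)
P(none) = (26/52) × (25/51) = 0.245098
P(at least one) = 1 - 0.245098 = 0.7549

P = 0.7549


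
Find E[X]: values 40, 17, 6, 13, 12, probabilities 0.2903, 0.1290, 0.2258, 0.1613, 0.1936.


E[X] = 40*0.2903 + 17*0.1290 + 6*0.2258 + 13*0.1613 + 12*0.1936
= 11.6120 + 2.1930 + 1.3548 + 2.0969 + 2.3232
= 19.5799

E[X] = 19.5799


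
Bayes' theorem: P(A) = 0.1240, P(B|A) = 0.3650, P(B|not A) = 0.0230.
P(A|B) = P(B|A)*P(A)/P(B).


P(B) = P(B|A)*P(A) + P(B|A')*P(A')
= 0.3650*0.1240 + 0.0230*0.8760
= 0.045260 + 0.020148 = 0.065408
P(A|B) = 0.045260/0.065408 = 0.6920

P(A|B) = 0.6920


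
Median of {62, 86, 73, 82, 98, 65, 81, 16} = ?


Sorted: 16, 62, 65, 73, 81, 82, 86, 98
n = 8 (even)
Middle values: 73 and 81
Median = (73+81)/2 = 77.0000

Median = 77.0000


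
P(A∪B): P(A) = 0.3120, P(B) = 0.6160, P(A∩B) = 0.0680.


P(A∪B) = 0.3120 + 0.6160 - 0.0680
= 0.9280 - 0.0680
= 0.8600

P(A∪B) = 0.8600


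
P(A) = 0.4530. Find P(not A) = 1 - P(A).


P(not A) = 1 - 0.4530 = 0.5470

P(not A) = 0.5470


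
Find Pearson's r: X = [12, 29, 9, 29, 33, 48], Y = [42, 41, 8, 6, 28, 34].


Mean X = 26.6667, Mean Y = 26.5000
SD X = 13.123346, SD Y = 14.557358
Cov = 42.500000
r = 42.500000/(13.123346*14.557358) = 0.2225

r = 0.2225


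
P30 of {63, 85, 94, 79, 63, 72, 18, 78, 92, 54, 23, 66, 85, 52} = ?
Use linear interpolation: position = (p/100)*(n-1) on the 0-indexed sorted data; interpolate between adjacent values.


Sorted: 18, 23, 52, 54, 63, 63, 66, 72, 78, 79, 85, 85, 92, 94
n = 14
Index = 30/100 * 13 = 3.9000
Lower = data[3] = 54, Upper = data[4] = 63
P30 = 54 + 0.9000*(9) = 62.1000

P30 = 62.1000


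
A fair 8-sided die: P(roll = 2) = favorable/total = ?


Favorable outcomes (roll = 2): 1
Total outcomes = 8
P = 1/8 = 0.1250

P = 0.1250


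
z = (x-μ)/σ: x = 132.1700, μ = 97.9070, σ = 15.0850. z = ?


z = (132.1700 - 97.9070)/15.0850
= 34.2630/15.0850
= 2.2713

z = 2.2713


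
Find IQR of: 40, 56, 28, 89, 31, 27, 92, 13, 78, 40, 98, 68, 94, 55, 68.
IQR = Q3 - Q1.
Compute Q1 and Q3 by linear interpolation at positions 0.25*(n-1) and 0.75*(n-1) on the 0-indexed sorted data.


Sorted: 13, 27, 28, 31, 40, 40, 55, 56, 68, 68, 78, 89, 92, 94, 98
Q1 (25th %ile) = 35.5000
Q3 (75th %ile) = 83.5000
IQR = 83.5000 - 35.5000 = 48.0000

IQR = 48.0000


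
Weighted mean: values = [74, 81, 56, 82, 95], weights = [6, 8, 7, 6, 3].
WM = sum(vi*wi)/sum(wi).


Numerator = 74*6 + 81*8 + 56*7 + 82*6 + 95*3 = 2261
Denominator = 6 + 8 + 7 + 6 + 3 = 30
WM = 2261/30 = 75.3667

WM = 75.3667


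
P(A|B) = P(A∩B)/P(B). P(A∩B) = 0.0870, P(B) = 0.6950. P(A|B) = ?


P(A|B) = 0.0870/0.6950 = 0.1252

P(A|B) = 0.1252


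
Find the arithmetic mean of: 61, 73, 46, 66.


Sum = 61 + 73 + 46 + 66 = 246
n = 4
Mean = 246/4 = 61.5000

Mean = 61.5000


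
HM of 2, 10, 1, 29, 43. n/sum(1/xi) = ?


Sum of reciprocals = 1/2 + 1/10 + 1/1 + 1/29 + 1/43 = 1.657739
HM = 5/1.657739 = 3.0162

HM = 3.0162


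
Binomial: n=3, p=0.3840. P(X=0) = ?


C(3,0) = 1
p^0 = 1.000000
(1-p)^3 = 0.233745
P = 1 * 1.000000 * 0.233745 = 0.2337

P(X=0) = 0.2337


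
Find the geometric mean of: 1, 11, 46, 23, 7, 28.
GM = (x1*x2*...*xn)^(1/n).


Product = 1 × 11 × 46 × 23 × 7 × 28 = 2281048
GM = 2281048^(1/6) = 11.4733

GM = 11.4733


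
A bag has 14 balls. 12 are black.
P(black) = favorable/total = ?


P = 12/14 = 0.8571

P = 0.8571


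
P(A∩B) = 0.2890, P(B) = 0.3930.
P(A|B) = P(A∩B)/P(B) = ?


P(A|B) = 0.2890/0.3930 = 0.7354

P(A|B) = 0.7354


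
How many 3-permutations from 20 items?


P(20,3) = 20!/17!
= 2432902008176640000/355687428096000
= 6840

P(20,3) = 6840


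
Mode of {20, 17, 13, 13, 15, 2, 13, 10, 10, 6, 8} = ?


Frequencies: 2:1, 6:1, 8:1, 10:2, 13:3, 15:1, 17:1, 20:1
Max frequency = 3
Mode = 13

Mode = 13


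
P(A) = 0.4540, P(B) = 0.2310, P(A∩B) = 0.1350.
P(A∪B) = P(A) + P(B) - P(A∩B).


P(A∪B) = 0.4540 + 0.2310 - 0.1350
= 0.6850 - 0.1350
= 0.5500

P(A∪B) = 0.5500


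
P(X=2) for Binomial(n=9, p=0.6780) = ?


C(9,2) = 36
p^2 = 0.459684
(1-p)^7 = 0.000359
P = 36 * 0.459684 * 0.000359 = 0.0059

P(X=2) = 0.0059


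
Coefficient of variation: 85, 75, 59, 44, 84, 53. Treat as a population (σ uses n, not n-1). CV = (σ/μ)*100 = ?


Mean = 66.6667
SD = 15.6276
CV = (15.6276/66.6667)*100 = 23.4414%

CV = 23.4414%


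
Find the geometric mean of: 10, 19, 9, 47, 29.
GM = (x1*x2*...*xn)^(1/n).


Product = 10 × 19 × 9 × 47 × 29 = 2330730
GM = 2330730^(1/5) = 18.7715

GM = 18.7715


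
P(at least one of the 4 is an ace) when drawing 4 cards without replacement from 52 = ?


P(at least one) = 1 - P(none)
P(none) = (48/52) × (47/51) × (46/50) × (45/49) = 0.718737
P(at least one) = 1 - 0.718737 = 0.2813

P = 0.2813


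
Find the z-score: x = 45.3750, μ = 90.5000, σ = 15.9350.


z = (45.3750 - 90.5000)/15.9350
= -45.1250/15.9350
= -2.8318

z = -2.8318


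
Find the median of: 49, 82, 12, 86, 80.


Sorted: 12, 49, 80, 82, 86
n = 5 (odd)
Middle value = 80

Median = 80


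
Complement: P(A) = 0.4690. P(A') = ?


P(not A) = 1 - 0.4690 = 0.5310

P(not A) = 0.5310


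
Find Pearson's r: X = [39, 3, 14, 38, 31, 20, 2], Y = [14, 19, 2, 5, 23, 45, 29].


Mean X = 21.0000, Mean Y = 19.5714
SD X = 14.382529, SD Y = 13.626205
Cov = -55.000000
r = -55.000000/(14.382529*13.626205) = -0.2806

r = -0.2806


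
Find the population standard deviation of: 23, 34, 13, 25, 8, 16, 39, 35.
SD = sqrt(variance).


Mean = 24.1250
Variance = 111.1094
SD = sqrt(111.1094) = 10.5408

SD = 10.5408


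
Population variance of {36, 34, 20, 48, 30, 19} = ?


Mean = 31.1667
Squared deviations: 23.3611, 8.0278, 124.6944, 283.3611, 1.3611, 148.0278
Sum = 588.8333
Variance = 588.8333/6 = 98.1389

Variance = 98.1389


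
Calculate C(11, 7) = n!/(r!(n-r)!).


C(11,7) = 11!/(7! × 4!)
= 39916800/(5040 × 24)
= 330

C(11,7) = 330


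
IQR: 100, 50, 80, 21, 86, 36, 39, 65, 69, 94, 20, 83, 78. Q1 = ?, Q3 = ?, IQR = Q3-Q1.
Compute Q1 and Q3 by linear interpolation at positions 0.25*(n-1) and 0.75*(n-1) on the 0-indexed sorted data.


Sorted: 20, 21, 36, 39, 50, 65, 69, 78, 80, 83, 86, 94, 100
Q1 (25th %ile) = 39.0000
Q3 (75th %ile) = 83.0000
IQR = 83.0000 - 39.0000 = 44.0000

IQR = 44.0000


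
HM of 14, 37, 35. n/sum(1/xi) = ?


Sum of reciprocals = 1/14 + 1/37 + 1/35 = 0.127027
HM = 3/0.127027 = 23.6170

HM = 23.6170


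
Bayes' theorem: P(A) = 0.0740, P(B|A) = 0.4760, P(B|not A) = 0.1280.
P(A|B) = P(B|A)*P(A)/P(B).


P(B) = P(B|A)*P(A) + P(B|A')*P(A')
= 0.4760*0.0740 + 0.1280*0.9260
= 0.035224 + 0.118528 = 0.153752
P(A|B) = 0.035224/0.153752 = 0.2291

P(A|B) = 0.2291


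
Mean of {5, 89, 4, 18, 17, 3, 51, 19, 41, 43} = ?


Sum = 5 + 89 + 4 + 18 + 17 + 3 + 51 + 19 + 41 + 43 = 290
n = 10
Mean = 290/10 = 29.0000

Mean = 29.0000


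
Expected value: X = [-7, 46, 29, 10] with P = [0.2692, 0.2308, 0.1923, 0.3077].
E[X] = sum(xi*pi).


E[X] = -7*0.2692 + 46*0.2308 + 29*0.1923 + 10*0.3077
= -1.8844 + 10.6168 + 5.5767 + 3.0770
= 17.3861

E[X] = 17.3861


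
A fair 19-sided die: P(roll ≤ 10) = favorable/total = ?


Favorable outcomes (roll ≤ 10): 10
Total outcomes = 19
P = 10/19 = 0.5263

P = 0.5263


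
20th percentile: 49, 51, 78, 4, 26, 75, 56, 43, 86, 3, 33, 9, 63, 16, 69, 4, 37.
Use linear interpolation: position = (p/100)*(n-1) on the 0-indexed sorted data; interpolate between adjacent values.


Sorted: 3, 4, 4, 9, 16, 26, 33, 37, 43, 49, 51, 56, 63, 69, 75, 78, 86
n = 17
Index = 20/100 * 16 = 3.2000
Lower = data[3] = 9, Upper = data[4] = 16
P20 = 9 + 0.2000*(7) = 10.4000

P20 = 10.4000


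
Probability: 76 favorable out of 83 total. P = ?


P = 76/83 = 0.9157

P = 0.9157


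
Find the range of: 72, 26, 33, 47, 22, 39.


Max = 72, Min = 22
Range = 72 - 22 = 50

Range = 50


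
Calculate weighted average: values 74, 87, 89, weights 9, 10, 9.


Numerator = 74*9 + 87*10 + 89*9 = 2337
Denominator = 9 + 10 + 9 = 28
WM = 2337/28 = 83.4643

WM = 83.4643


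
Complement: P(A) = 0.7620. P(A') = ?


P(not A) = 1 - 0.7620 = 0.2380

P(not A) = 0.2380


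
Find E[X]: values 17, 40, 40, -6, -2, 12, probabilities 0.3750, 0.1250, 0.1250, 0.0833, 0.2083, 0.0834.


E[X] = 17*0.3750 + 40*0.1250 + 40*0.1250 - 6*0.0833 - 2*0.2083 + 12*0.0834
= 6.3750 + 5.0000 + 5.0000 - 0.4998 - 0.4166 + 1.0008
= 16.4594

E[X] = 16.4594


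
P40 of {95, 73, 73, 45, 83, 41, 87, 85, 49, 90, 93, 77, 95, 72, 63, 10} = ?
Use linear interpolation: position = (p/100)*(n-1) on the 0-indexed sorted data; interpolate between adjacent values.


Sorted: 10, 41, 45, 49, 63, 72, 73, 73, 77, 83, 85, 87, 90, 93, 95, 95
n = 16
Index = 40/100 * 15 = 6.0000
Lower = data[6] = 73, Upper = data[7] = 73
P40 = 73 + 0*(0) = 73.0000

P40 = 73.0000


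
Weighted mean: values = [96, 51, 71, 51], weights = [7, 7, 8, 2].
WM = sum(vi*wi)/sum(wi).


Numerator = 96*7 + 51*7 + 71*8 + 51*2 = 1699
Denominator = 7 + 7 + 8 + 2 = 24
WM = 1699/24 = 70.7917

WM = 70.7917


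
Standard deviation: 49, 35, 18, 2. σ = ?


Mean = 26.0000
Variance = 312.5000
SD = sqrt(312.5000) = 17.6777

SD = 17.6777


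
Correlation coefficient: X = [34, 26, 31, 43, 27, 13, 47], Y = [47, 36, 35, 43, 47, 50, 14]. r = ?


Mean X = 31.5714, Mean Y = 38.8571
SD X = 10.499757, SD Y = 11.432142
Cov = -77.489796
r = -77.489796/(10.499757*11.432142) = -0.6456

r = -0.6456


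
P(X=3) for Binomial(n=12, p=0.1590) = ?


C(12,3) = 220
p^3 = 0.004020
(1-p)^9 = 0.210457
P = 220 * 0.004020 * 0.210457 = 0.1861

P(X=3) = 0.1861


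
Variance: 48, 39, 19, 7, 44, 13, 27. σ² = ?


Mean = 28.1429
Squared deviations: 394.3061, 117.8776, 83.5918, 447.0204, 251.4490, 229.3061, 1.3061
Sum = 1524.8571
Variance = 1524.8571/7 = 217.8367

Variance = 217.8367


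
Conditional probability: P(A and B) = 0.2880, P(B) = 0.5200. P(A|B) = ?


P(A|B) = 0.2880/0.5200 = 0.5538

P(A|B) = 0.5538


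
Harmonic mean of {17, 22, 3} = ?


Sum of reciprocals = 1/17 + 1/22 + 1/3 = 0.437611
HM = 3/0.437611 = 6.8554

HM = 6.8554


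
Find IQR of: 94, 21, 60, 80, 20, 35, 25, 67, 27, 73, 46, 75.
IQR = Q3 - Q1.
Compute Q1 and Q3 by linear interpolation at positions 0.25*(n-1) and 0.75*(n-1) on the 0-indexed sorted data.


Sorted: 20, 21, 25, 27, 35, 46, 60, 67, 73, 75, 80, 94
Q1 (25th %ile) = 26.5000
Q3 (75th %ile) = 73.5000
IQR = 73.5000 - 26.5000 = 47.0000

IQR = 47.0000


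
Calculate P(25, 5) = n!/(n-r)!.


P(25,5) = 25!/20!
= 15511210043330985984000000/2432902008176640000
= 6375600

P(25,5) = 6375600


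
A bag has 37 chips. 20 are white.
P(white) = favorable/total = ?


P = 20/37 = 0.5405

P = 0.5405


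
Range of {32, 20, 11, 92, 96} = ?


Max = 96, Min = 11
Range = 96 - 11 = 85

Range = 85


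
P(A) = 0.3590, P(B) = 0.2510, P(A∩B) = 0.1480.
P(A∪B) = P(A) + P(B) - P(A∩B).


P(A∪B) = 0.3590 + 0.2510 - 0.1480
= 0.6100 - 0.1480
= 0.4620

P(A∪B) = 0.4620


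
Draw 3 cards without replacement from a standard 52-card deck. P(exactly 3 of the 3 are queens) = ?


Hypergeometric: P(X=3) = C(4,3)·C(48,0) / C(52,3)
= 4 × 1 / 22100
= 4/22100 = 0.0002

P = 0.0002


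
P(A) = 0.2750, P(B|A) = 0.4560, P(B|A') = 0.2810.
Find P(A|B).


P(B) = P(B|A)*P(A) + P(B|A')*P(A')
= 0.4560*0.2750 + 0.2810*0.7250
= 0.125400 + 0.203725 = 0.329125
P(A|B) = 0.125400/0.329125 = 0.3810

P(A|B) = 0.3810


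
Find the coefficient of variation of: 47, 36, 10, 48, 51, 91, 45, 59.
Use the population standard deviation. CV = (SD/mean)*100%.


Mean = 48.3750
SD = 21.1420
CV = (21.1420/48.3750)*100 = 43.7044%

CV = 43.7044%


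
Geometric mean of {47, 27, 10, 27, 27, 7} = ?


Product = 47 × 27 × 10 × 27 × 27 × 7 = 64757070
GM = 64757070^(1/6) = 20.0392

GM = 20.0392


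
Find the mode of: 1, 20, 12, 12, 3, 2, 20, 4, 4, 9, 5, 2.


Frequencies: 1:1, 2:2, 3:1, 4:2, 5:1, 9:1, 12:2, 20:2
Max frequency = 2
Mode = 2, 4, 12, 20

Mode = 2, 4, 12, 20


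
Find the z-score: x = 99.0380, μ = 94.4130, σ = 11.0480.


z = (99.0380 - 94.4130)/11.0480
= 4.6250/11.0480
= 0.4186

z = 0.4186


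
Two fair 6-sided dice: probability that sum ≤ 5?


Total outcomes = 6×6 = 36
Favorable (sum ≤ 5): 10
P = 10/36 = 0.2778

P = 0.2778


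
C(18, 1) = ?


C(18,1) = 18!/(1! × 17!)
= 6402373705728000/(1 × 355687428096000)
= 18

C(18,1) = 18


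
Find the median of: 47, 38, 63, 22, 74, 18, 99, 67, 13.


Sorted: 13, 18, 22, 38, 47, 63, 67, 74, 99
n = 9 (odd)
Middle value = 47

Median = 47


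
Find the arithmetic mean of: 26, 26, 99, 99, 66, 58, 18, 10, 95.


Sum = 26 + 26 + 99 + 99 + 66 + 58 + 18 + 10 + 95 = 497
n = 9
Mean = 497/9 = 55.2222

Mean = 55.2222


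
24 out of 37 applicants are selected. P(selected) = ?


P = 24/37 = 0.6486

P = 0.6486


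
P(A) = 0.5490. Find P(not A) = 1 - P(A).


P(not A) = 1 - 0.5490 = 0.4510

P(not A) = 0.4510


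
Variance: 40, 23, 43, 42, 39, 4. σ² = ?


Mean = 31.8333
Squared deviations: 66.6944, 78.0278, 124.6944, 103.3611, 51.3611, 774.6944
Sum = 1198.8333
Variance = 1198.8333/6 = 199.8056

Variance = 199.8056


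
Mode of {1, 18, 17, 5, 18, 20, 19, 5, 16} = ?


Frequencies: 1:1, 5:2, 16:1, 17:1, 18:2, 19:1, 20:1
Max frequency = 2
Mode = 5, 18

Mode = 5, 18


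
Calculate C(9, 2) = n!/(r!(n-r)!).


C(9,2) = 9!/(2! × 7!)
= 362880/(2 × 5040)
= 36

C(9,2) = 36


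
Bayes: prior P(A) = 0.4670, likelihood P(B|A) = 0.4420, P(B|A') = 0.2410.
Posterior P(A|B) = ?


P(B) = P(B|A)*P(A) + P(B|A')*P(A')
= 0.4420*0.4670 + 0.2410*0.5330
= 0.206414 + 0.128453 = 0.334867
P(A|B) = 0.206414/0.334867 = 0.6164

P(A|B) = 0.6164


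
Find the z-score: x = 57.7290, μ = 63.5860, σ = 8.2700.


z = (57.7290 - 63.5860)/8.2700
= -5.8570/8.2700
= -0.7082

z = -0.7082


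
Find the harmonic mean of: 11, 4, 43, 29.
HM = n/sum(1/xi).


Sum of reciprocals = 1/11 + 1/4 + 1/43 + 1/29 = 0.398648
HM = 4/0.398648 = 10.0339

HM = 10.0339


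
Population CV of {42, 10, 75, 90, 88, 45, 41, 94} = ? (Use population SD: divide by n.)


Mean = 60.6250
SD = 28.4427
CV = (28.4427/60.6250)*100 = 46.9157%

CV = 46.9157%


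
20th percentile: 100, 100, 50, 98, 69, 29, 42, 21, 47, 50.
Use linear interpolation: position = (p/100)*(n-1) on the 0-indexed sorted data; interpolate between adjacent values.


Sorted: 21, 29, 42, 47, 50, 50, 69, 98, 100, 100
n = 10
Index = 20/100 * 9 = 1.8000
Lower = data[1] = 29, Upper = data[2] = 42
P20 = 29 + 0.8000*(13) = 39.4000

P20 = 39.4000


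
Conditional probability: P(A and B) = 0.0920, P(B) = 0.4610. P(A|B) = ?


P(A|B) = 0.0920/0.4610 = 0.1996

P(A|B) = 0.1996


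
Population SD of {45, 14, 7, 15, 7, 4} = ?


Mean = 15.3333
Variance = 191.5556
SD = sqrt(191.5556) = 13.8404

SD = 13.8404


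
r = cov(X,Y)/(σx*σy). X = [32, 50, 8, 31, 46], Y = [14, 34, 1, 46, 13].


Mean X = 33.4000, Mean Y = 21.6000
SD X = 14.745847, SD Y = 16.156732
Cov = 114.560000
r = 114.560000/(14.745847*16.156732) = 0.4809

r = 0.4809


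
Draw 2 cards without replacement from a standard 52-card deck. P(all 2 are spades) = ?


P(all spades) = (13/52) × (12/51)
= 0.0588

P = 0.0588


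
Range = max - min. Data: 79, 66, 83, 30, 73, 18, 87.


Max = 87, Min = 18
Range = 87 - 18 = 69

Range = 69


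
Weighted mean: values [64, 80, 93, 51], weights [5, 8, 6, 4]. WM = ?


Numerator = 64*5 + 80*8 + 93*6 + 51*4 = 1722
Denominator = 5 + 8 + 6 + 4 = 23
WM = 1722/23 = 74.8696

WM = 74.8696


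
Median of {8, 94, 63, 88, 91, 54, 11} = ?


Sorted: 8, 11, 54, 63, 88, 91, 94
n = 7 (odd)
Middle value = 63

Median = 63


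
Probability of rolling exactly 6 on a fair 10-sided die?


Favorable outcomes (roll = 6): 1
Total outcomes = 10
P = 1/10 = 0.1000

P = 0.1000


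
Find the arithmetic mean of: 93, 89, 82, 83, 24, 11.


Sum = 93 + 89 + 82 + 83 + 24 + 11 = 382
n = 6
Mean = 382/6 = 63.6667

Mean = 63.6667


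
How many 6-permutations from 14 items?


P(14,6) = 14!/8!
= 87178291200/40320
= 2162160

P(14,6) = 2162160


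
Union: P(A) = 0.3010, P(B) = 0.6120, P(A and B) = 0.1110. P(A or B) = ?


P(A∪B) = 0.3010 + 0.6120 - 0.1110
= 0.9130 - 0.1110
= 0.8020

P(A∪B) = 0.8020


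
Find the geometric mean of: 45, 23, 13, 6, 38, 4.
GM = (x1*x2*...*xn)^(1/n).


Product = 45 × 23 × 13 × 6 × 38 × 4 = 12270960
GM = 12270960^(1/6) = 15.1873

GM = 15.1873


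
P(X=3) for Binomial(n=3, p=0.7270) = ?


C(3,3) = 1
p^3 = 0.384241
(1-p)^0 = 1.000000
P = 1 * 0.384241 * 1.000000 = 0.3842

P(X=3) = 0.3842


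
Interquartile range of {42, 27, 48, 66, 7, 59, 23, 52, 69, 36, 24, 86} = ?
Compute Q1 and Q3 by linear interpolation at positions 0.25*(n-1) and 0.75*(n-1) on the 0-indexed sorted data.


Sorted: 7, 23, 24, 27, 36, 42, 48, 52, 59, 66, 69, 86
Q1 (25th %ile) = 26.2500
Q3 (75th %ile) = 60.7500
IQR = 60.7500 - 26.2500 = 34.5000

IQR = 34.5000


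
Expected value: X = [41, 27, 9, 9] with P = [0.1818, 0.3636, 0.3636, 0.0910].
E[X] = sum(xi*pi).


E[X] = 41*0.1818 + 27*0.3636 + 9*0.3636 + 9*0.0910
= 7.4538 + 9.8172 + 3.2724 + 0.8190
= 21.3624

E[X] = 21.3624


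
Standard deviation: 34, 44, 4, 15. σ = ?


Mean = 24.2500
Variance = 245.1875
SD = sqrt(245.1875) = 15.6585

SD = 15.6585


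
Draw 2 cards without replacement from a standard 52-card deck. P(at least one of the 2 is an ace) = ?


P(at least one) = 1 - P(none)
P(none) = (48/52) × (47/51) = 0.850679
P(at least one) = 1 - 0.850679 = 0.1493

P = 0.1493


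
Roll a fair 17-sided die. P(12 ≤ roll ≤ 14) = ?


Favorable outcomes (12 ≤ roll ≤ 14): 3
Total outcomes = 17
P = 3/17 = 0.1765

P = 0.1765


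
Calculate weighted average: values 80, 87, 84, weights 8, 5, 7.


Numerator = 80*8 + 87*5 + 84*7 = 1663
Denominator = 8 + 5 + 7 = 20
WM = 1663/20 = 83.1500

WM = 83.1500


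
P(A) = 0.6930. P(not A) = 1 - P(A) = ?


P(not A) = 1 - 0.6930 = 0.3070

P(not A) = 0.3070


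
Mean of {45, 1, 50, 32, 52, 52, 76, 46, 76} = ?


Sum = 45 + 1 + 50 + 32 + 52 + 52 + 76 + 46 + 76 = 430
n = 9
Mean = 430/9 = 47.7778

Mean = 47.7778


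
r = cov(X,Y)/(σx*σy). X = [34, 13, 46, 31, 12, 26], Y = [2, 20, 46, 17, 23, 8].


Mean X = 27.0000, Mean Y = 19.3333
SD X = 11.888370, SD Y = 13.900440
Cov = 53.833333
r = 53.833333/(11.888370*13.900440) = 0.3258

r = 0.3258


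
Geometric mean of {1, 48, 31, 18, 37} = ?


Product = 1 × 48 × 31 × 18 × 37 = 991008
GM = 991008^(1/5) = 15.8203

GM = 15.8203


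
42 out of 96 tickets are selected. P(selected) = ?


P = 42/96 = 0.4375

P = 0.4375


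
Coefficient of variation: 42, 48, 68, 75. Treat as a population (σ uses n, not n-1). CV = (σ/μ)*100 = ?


Mean = 58.2500
SD = 13.6451
CV = (13.6451/58.2500)*100 = 23.4250%

CV = 23.4250%


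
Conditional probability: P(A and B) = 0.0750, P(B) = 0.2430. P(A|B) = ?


P(A|B) = 0.0750/0.2430 = 0.3086

P(A|B) = 0.3086


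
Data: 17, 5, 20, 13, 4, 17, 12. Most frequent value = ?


Frequencies: 4:1, 5:1, 12:1, 13:1, 17:2, 20:1
Max frequency = 2
Mode = 17

Mode = 17


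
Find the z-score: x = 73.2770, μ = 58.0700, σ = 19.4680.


z = (73.2770 - 58.0700)/19.4680
= 15.2070/19.4680
= 0.7811

z = 0.7811


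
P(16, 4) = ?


P(16,4) = 16!/12!
= 20922789888000/479001600
= 43680

P(16,4) = 43680


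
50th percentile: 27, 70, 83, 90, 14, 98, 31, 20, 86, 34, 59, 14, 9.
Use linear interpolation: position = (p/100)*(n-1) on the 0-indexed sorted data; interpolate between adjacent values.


Sorted: 9, 14, 14, 20, 27, 31, 34, 59, 70, 83, 86, 90, 98
n = 13
Index = 50/100 * 12 = 6.0000
Lower = data[6] = 34, Upper = data[7] = 59
P50 = 34 + 0*(25) = 34.0000

P50 = 34.0000


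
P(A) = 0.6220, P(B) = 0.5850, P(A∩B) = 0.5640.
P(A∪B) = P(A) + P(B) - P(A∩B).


P(A∪B) = 0.6220 + 0.5850 - 0.5640
= 1.2070 - 0.5640
= 0.6430

P(A∪B) = 0.6430


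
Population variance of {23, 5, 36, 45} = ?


Mean = 27.2500
Squared deviations: 18.0625, 495.0625, 76.5625, 315.0625
Sum = 904.7500
Variance = 904.7500/4 = 226.1875

Variance = 226.1875


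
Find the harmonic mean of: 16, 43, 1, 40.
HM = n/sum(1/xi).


Sum of reciprocals = 1/16 + 1/43 + 1/1 + 1/40 = 1.110756
HM = 4/1.110756 = 3.6012

HM = 3.6012


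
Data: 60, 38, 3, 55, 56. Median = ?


Sorted: 3, 38, 55, 56, 60
n = 5 (odd)
Middle value = 55

Median = 55


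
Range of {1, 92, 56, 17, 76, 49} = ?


Max = 92, Min = 1
Range = 92 - 1 = 91

Range = 91


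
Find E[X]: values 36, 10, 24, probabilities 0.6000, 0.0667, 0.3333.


E[X] = 36*0.6000 + 10*0.0667 + 24*0.3333
= 21.6000 + 0.6670 + 7.9992
= 30.2662

E[X] = 30.2662


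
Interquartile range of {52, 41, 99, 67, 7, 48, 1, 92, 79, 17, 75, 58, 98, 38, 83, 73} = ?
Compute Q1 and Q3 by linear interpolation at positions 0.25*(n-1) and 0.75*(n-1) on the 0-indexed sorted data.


Sorted: 1, 7, 17, 38, 41, 48, 52, 58, 67, 73, 75, 79, 83, 92, 98, 99
Q1 (25th %ile) = 40.2500
Q3 (75th %ile) = 80.0000
IQR = 80.0000 - 40.2500 = 39.7500

IQR = 39.7500
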